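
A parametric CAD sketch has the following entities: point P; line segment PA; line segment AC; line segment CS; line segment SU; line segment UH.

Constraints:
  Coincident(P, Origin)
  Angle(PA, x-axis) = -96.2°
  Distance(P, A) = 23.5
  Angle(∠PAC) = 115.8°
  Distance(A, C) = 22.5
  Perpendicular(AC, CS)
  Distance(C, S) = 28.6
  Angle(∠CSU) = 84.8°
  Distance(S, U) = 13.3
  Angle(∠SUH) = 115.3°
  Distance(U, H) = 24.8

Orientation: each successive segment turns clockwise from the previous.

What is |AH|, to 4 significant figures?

4.170

∠CSU = 84.8° gives SU at 14.40° from the x-axis; with |SU| = 13.3, U = (-20.45, -0.6598). ∠SUH = 115.3° gives UH at -50.30° from the x-axis; with |UH| = 24.8, H = (-4.605, -19.74). Then |AH| = |H − A| = 4.170.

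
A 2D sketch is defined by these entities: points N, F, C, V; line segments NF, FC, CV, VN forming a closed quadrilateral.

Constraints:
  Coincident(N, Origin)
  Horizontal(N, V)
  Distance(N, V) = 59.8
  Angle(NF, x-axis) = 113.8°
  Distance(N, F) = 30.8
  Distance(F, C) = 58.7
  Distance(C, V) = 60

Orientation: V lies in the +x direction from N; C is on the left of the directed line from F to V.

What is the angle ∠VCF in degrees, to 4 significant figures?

81.56°

Checks: N = (0.00, 0.00) ✓; |FC| = 58.70 ✓; |CV| = 60.00 ✓.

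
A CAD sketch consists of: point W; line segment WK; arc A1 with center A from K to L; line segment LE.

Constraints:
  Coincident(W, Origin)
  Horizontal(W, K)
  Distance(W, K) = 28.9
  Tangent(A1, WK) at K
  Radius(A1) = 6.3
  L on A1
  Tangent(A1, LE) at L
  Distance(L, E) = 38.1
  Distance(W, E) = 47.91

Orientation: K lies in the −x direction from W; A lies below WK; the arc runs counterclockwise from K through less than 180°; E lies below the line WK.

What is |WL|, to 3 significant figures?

35.8

W is at the origin; W and K share the same y with |WK| = 28.9 and K on the −x side, so K = (-28.9, 0.00). Tangency of A1 to WK means the radius AK is perpendicular to WK, so A = K + (0, -6.3) = (-28.9, -6.30). Since AL ⟂ LE (tangency), |AE| = √(6.3² + 38.1²) = 38.6 regardless of where L sits on A1. So E lies on both circle(W, 47.91) and circle(A, 38.6); the below-WK intersection is E = (-19.5, -43.8). L is the foot of the tangent from E: L = (-34.7, -8.81).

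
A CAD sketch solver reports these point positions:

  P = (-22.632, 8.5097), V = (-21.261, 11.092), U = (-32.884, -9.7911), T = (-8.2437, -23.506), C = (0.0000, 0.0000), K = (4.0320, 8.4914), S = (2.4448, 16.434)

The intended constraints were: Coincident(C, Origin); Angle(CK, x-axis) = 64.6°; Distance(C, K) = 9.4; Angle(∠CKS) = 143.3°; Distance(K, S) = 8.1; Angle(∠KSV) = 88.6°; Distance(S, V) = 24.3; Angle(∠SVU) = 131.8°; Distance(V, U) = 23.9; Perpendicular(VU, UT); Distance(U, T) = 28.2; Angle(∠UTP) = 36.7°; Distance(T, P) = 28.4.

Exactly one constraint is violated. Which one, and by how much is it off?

Distance(T, P) = 28.4 — off by 6.70.

C = (0.00, 0.00) ✓; CK at 64.60° ✓; |CK| = 9.400 ✓; ∠CKS = 143.3° ✓; |KS| = 8.100 ✓; ∠KSV = 88.60° ✓; |SV| = 24.30 ✓; ∠SVU = 131.8° ✓; |VU| = 23.90 ✓; ∠(VU, UT) = 90.00° ✓; |UT| = 28.20 ✓; ∠UTP = 36.70° ✓; |TP| = 35.10 ✗.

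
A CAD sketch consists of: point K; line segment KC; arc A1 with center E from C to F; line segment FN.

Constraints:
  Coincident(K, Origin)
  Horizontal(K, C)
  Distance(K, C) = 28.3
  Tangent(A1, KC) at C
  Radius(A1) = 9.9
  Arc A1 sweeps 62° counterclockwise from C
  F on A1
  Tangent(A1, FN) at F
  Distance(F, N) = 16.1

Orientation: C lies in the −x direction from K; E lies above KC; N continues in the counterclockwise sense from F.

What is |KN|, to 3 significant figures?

22.9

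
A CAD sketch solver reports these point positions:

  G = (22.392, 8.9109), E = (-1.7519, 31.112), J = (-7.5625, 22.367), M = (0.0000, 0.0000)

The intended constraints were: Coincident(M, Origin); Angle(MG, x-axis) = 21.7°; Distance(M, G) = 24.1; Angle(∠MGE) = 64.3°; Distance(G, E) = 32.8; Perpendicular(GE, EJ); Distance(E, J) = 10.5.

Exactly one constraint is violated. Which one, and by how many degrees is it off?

Perpendicular(GE, EJ) — off by 9.00°.

M = (0.00, 0.00) ✓; MG at 21.70° ✓; |MG| = 24.10 ✓; ∠MGE = 64.30° ✓; |GE| = 32.80 ✓; ∠(GE, EJ) = 99.00° ✗; |EJ| = 10.50 ✓.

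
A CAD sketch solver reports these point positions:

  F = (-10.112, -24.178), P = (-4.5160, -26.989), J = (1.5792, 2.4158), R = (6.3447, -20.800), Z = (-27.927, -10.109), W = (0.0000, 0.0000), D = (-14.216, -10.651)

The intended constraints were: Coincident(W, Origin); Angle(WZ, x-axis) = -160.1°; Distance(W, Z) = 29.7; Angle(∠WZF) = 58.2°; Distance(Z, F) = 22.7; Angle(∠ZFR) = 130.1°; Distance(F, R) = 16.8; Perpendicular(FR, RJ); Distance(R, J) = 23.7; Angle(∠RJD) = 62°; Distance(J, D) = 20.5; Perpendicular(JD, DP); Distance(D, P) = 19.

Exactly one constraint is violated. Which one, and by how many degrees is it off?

Perpendicular(JD, DP) — off by 8.90°.

W = (0.00, 0.00) ✓; WZ at -160.1° ✓; |WZ| = 29.70 ✓; ∠WZF = 58.20° ✓; |ZF| = 22.70 ✓; ∠ZFR = 130.1° ✓; |FR| = 16.80 ✓; ∠(FR, RJ) = 90.00° ✓; |RJ| = 23.70 ✓; ∠RJD = 62.00° ✓; |JD| = 20.50 ✓; ∠(JD, DP) = 81.10° ✗; |DP| = 19.00 ✓.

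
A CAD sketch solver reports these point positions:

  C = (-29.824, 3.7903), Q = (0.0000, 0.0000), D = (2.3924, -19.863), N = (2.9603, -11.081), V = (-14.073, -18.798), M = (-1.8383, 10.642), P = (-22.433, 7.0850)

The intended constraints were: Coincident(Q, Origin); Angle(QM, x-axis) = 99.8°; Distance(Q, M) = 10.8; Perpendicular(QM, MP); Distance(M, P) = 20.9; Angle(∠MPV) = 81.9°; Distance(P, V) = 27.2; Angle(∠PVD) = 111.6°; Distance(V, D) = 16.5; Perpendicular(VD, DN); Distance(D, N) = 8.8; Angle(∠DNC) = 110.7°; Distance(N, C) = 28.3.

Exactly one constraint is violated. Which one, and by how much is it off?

Distance(N, C) = 28.3 — off by 7.70.

Q = (0.00, 0.00) ✓; QM at 99.80° ✓; |QM| = 10.80 ✓; ∠(QM, MP) = 90.00° ✓; |MP| = 20.90 ✓; ∠MPV = 81.90° ✓; |PV| = 27.20 ✓; ∠PVD = 111.6° ✓; |VD| = 16.50 ✓; ∠(VD, DN) = 90.00° ✓; |DN| = 8.800 ✓; ∠DNC = 110.7° ✓; |NC| = 36.00 ✗.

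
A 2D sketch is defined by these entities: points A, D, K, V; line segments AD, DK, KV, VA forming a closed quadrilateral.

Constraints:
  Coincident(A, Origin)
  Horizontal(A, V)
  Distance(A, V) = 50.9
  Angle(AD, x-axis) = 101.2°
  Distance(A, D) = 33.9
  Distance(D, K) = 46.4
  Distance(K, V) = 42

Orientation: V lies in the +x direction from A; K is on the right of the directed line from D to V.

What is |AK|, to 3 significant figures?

14.2

A is at the origin; AV is horizontal with |AV| = 50.9 and V in +x, so V = (50.9, 0). AD runs at 101.2° with |AD| = 33.9, so D = (-6.58, 33.3). K is determined by |DK| = 46.4 and |KV| = 42.0 together: it lies at the intersection of circle(D, 46.4) and circle(V, 42.0). With |DV| = 66.4, the foot of the radical line on DV is 36.1 from D and the perpendicular offset is √(46.4² − 36.1²) = 29.1. Taking the right-of-DV solution: K = (10.1, -10.0).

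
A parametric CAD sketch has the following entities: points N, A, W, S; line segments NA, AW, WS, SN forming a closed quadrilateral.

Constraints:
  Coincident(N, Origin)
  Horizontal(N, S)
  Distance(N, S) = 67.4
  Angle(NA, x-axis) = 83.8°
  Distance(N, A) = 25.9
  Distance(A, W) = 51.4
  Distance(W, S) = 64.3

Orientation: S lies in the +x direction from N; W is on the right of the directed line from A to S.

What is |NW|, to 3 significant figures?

26.7

N is at the origin; NS is horizontal with |NS| = 67.4 and S in +x, so S = (67.4, 0). NA runs at 83.8° with |NA| = 25.9, so A = (2.80, 25.7). W is determined by |AW| = 51.4 and |WS| = 64.3 together: it lies at the intersection of circle(A, 51.4) and circle(S, 64.3). With |AS| = 69.5, the foot of the radical line on AS is 24.0 from A and the perpendicular offset is √(51.4² − 24.0²) = 45.4. Taking the right-of-AS solution: W = (8.31, -25.4).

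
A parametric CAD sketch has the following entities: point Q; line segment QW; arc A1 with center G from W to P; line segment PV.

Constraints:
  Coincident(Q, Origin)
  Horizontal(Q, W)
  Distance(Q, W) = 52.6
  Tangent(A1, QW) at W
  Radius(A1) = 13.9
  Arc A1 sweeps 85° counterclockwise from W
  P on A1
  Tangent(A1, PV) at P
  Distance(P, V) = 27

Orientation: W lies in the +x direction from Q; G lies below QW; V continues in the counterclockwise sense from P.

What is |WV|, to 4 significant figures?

42.77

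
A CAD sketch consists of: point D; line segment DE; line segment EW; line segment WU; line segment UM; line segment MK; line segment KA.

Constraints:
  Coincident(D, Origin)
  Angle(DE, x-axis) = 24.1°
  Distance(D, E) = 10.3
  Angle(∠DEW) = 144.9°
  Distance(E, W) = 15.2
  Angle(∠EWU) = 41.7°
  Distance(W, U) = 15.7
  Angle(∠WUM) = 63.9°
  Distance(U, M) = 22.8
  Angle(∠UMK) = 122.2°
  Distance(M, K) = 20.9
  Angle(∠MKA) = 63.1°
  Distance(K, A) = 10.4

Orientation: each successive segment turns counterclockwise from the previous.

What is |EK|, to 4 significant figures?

29.30

∠WUM = 63.9° gives UM at -46.40° from the x-axis; with |UM| = 22.8, M = (17.94, -3.970). ∠UMK = 122.2° gives MK at 11.40° from the x-axis; with |MK| = 20.9, K = (38.42, 0.1608). Then |EK| = |K − E| = 29.30.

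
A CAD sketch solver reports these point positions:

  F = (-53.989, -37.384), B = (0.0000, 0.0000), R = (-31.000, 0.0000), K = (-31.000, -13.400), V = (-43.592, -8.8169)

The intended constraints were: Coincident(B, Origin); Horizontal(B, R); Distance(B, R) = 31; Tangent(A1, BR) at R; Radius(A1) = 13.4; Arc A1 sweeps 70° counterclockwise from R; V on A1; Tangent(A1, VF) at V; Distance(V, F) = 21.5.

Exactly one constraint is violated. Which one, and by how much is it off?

Distance(V, F) = 21.5 — off by 8.90.

B = (0.00, 0.00) ✓; B.y = 0.00, R.y = 0.00 ✓; |BR| = 31.00 ✓; ∠(KR, RB) = 90.00° ✓; |KR| = 13.40 ✓; bearing(K→V) − bearing(K→R) = 70.00° ✓; |KV| = 13.40 ✓; ∠(KV, VF) = 90.00° ✓; |VF| = 30.40 ✗.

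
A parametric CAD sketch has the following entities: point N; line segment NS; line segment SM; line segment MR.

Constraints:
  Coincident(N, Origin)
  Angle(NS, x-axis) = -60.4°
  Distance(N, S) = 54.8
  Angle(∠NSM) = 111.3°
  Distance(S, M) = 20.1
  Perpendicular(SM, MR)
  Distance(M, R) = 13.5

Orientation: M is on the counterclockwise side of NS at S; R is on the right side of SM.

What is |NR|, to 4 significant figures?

75.95

∠NSM = 111.3°, so SM runs at -60.4° + (180° − 111.3°) = 8.300° from the x-axis; with |SM| = 20.1, M = S + 20.1·(cos 8.300°, sin 8.300°) = (46.96, -44.75). SM is perpendicular to MR; with |MR| = 13.5 on the right of SM, R = M + 13.5·(0.1444, -0.9895) = (48.91, -58.11). Then |NR| = |R − N| = 75.95.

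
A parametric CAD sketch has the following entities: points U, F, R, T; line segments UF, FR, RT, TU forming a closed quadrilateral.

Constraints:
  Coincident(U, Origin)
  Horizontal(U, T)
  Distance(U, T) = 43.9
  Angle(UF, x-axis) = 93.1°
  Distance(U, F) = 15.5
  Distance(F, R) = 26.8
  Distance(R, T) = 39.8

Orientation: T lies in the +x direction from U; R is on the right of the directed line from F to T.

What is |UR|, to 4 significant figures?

11.91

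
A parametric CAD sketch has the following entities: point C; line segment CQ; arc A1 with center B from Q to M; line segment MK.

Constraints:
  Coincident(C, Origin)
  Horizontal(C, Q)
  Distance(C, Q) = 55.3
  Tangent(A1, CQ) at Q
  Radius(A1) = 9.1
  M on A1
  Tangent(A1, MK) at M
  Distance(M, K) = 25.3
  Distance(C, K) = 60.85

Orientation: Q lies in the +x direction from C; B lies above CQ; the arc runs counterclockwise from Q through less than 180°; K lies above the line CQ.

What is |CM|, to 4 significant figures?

64.53

Checks: |BM| = 9.100 ✓; ∠(BM, MK) = 90.00° ✓; |MK| = 25.30 ✓; |CK| = 60.85 ✓.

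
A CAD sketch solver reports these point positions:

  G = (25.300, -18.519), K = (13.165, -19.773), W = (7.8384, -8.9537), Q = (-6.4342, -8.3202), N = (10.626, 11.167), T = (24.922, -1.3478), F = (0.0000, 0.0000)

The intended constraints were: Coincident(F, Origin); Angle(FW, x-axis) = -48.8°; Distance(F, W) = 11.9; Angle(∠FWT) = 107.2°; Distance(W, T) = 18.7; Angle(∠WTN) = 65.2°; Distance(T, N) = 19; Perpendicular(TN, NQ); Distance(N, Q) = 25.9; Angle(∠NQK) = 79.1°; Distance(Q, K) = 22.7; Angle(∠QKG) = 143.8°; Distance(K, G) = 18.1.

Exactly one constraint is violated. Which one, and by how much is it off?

Distance(K, G) = 18.1 — off by 5.90.

F = (0.00, 0.00) ✓; FW at -48.80° ✓; |FW| = 11.90 ✓; ∠FWT = 107.2° ✓; |WT| = 18.70 ✓; ∠WTN = 65.20° ✓; |TN| = 19.00 ✓; ∠(TN, NQ) = 90.00° ✓; |NQ| = 25.90 ✓; ∠NQK = 79.10° ✓; |QK| = 22.70 ✓; ∠QKG = 143.8° ✓; |KG| = 12.20 ✗.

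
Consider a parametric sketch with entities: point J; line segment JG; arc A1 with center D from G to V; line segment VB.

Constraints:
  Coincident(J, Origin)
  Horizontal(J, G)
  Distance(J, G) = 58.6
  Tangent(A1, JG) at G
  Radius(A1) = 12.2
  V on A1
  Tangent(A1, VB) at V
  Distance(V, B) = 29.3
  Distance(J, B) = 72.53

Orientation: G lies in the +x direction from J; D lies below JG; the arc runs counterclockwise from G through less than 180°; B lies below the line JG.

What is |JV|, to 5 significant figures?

50.036

Checks: |DV| = 12.20 ✓; ∠(DV, VB) = 90.00° ✓; |VB| = 29.30 ✓; |JB| = 72.53 ✓.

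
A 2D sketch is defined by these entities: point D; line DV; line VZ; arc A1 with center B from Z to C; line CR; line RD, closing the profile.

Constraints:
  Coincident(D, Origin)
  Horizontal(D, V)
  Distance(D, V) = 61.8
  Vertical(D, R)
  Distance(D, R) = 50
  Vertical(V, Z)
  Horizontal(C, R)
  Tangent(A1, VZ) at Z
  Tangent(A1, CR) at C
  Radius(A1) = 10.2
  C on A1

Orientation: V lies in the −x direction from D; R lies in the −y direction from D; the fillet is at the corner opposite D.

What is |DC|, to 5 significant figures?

71.851

D is at the origin; D and V share the same y with |DV| = 61.8 and V on the −x side, so V = (-61.800, 0.0000). DR is vertical with |DR| = 50.0 and R on the −y side, so R = (0.0000, -50.000). The virtual corner opposite D is at (-61.800, -50.000). Tangency of A1 to VZ means the radius BZ is perpendicular to VZ and the tangent condition forces BC to be normal to CR, with radius 10.2, so the center B sits 10.2 in from both sides at B = (-51.600, -39.800). That places the tangent points at Z = (-61.800, -39.800) on VZ and C = (-51.600, -50.000) on CR. Then |DC| = |C − D| = 71.851.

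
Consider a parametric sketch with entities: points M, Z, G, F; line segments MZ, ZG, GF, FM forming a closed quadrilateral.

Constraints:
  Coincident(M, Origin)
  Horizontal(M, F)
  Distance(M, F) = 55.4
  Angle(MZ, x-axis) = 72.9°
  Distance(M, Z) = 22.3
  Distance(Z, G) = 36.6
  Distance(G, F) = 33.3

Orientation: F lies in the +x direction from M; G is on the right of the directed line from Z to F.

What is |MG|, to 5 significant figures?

26.298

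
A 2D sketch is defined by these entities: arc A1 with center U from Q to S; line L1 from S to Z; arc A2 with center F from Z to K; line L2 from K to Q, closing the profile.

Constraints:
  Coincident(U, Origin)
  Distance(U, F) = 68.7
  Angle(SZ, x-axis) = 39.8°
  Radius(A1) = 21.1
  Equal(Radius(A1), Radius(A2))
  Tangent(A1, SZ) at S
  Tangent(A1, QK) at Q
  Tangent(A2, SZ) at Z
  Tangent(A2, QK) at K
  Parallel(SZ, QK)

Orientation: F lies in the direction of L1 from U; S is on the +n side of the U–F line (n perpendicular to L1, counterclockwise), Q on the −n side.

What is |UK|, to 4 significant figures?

71.87

Tangency of A1 to both parallel lines with radius 21.1 puts S and Q at U ± 21.1·n: S = (-13.51, 16.21), Q = (13.51, -16.21). Equal radii place Z and K the same way about F: Z = F + 21.1·n = (39.27, 60.19), K = F − 21.1·n = (66.29, 27.76). Then |UK| = |K − U| = 71.87.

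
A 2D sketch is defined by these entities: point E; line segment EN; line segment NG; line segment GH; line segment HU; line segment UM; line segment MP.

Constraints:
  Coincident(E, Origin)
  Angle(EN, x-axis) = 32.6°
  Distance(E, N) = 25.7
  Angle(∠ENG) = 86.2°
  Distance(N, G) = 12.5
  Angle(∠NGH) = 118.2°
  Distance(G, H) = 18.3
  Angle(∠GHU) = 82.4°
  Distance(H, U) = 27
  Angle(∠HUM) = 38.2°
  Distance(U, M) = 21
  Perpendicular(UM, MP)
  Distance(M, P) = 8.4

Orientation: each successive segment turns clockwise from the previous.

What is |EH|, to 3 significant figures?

21.6

E is at the origin; EN runs at 32.6° with length 25.7, so N = (21.7, 13.8). ∠ENG = 86.2° gives NG at -61.2° from the x-axis; with |NG| = 12.5, G = (27.7, 2.89). ∠NGH = 118.2° gives GH at -123° from the x-axis; with |GH| = 18.3, H = (17.7, -12.5). Then |EH| = |H − E| = 21.6.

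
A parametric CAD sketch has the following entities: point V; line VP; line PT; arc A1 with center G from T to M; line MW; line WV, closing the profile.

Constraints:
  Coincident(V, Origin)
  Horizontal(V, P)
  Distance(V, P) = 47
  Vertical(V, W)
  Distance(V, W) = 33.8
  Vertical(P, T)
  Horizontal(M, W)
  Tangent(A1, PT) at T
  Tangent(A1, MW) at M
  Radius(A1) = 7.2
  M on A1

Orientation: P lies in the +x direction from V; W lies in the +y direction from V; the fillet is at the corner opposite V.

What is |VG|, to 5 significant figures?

47.871

VW is vertical with |VW| = 33.8 and W on the +y side, so W = (0.0000, 33.800). The virtual corner opposite V is at (47.000, 33.800). A1 meets PT tangentially, so GT is at right angles to PT and since A1 is tangent to MW there, GM ⟂ MW, with radius 7.2, so the center G sits 7.2 in from both sides at G = (39.800, 26.600). Then |VG| = |G − V| = 47.871.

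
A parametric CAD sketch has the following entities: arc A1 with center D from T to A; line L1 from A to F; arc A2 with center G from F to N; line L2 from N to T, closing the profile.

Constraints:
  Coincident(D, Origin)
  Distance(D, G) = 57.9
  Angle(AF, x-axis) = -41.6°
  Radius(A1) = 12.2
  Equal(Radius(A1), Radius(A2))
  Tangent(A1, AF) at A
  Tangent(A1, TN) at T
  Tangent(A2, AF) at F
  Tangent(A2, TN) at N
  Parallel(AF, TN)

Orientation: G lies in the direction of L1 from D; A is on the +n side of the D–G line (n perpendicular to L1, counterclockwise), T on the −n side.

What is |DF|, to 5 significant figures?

59.171

The slot axis is L1's direction at -41.6°, so u = (cos -41.6°, sin -41.6°) = (0.74780, -0.66393) and n = (−sin -41.6°, cos -41.6°) = (0.66393, 0.74780). D is at the origin and G lies 57.9 along u from D, so G = 57.9·u = (43.298, -38.441). Tangency of A1 to both parallel lines with radius 12.2 puts A and T at D ± 12.2·n: A = (8.0999, 9.1231), T = (-8.0999, -9.1231). Equal radii place F and N the same way about G: F = G + 12.2·n = (51.397, -29.318), N = G − 12.2·n = (35.198, -47.564). Then |DF| = |F − D| = 59.171.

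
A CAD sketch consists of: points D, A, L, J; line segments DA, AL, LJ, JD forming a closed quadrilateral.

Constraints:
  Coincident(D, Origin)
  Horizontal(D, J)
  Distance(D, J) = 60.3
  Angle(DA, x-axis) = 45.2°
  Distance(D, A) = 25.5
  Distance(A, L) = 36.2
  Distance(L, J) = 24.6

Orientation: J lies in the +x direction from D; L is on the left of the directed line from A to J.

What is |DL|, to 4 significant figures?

58.73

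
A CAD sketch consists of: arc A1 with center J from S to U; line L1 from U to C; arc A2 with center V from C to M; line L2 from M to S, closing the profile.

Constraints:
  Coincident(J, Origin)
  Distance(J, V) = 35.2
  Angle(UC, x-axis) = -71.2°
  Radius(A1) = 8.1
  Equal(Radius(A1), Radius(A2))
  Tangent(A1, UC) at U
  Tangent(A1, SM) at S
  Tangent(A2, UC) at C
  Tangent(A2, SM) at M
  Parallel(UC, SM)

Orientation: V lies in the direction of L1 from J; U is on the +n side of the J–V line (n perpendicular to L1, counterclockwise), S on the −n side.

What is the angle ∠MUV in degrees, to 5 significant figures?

11.754°

The slot axis is L1's direction at -71.2°, so u = (cos -71.2°, sin -71.2°) = (0.32227, -0.94665) and n = (−sin -71.2°, cos -71.2°) = (0.94665, 0.32227). J is at the origin and V lies 35.2 along u from J, so V = 35.2·u = (11.344, -33.322). Tangency of A1 to both parallel lines with radius 8.1 puts U and S at J ± 8.1·n: U = (7.6679, 2.6104), S = (-7.6679, -2.6104). Equal radii place C and M the same way about V: C = V + 8.1·n = (19.012, -30.712), M = V − 8.1·n = (3.6759, -35.932). Then cos ∠MUV = UM·UV / (|UM||UV|), giving 11.754°.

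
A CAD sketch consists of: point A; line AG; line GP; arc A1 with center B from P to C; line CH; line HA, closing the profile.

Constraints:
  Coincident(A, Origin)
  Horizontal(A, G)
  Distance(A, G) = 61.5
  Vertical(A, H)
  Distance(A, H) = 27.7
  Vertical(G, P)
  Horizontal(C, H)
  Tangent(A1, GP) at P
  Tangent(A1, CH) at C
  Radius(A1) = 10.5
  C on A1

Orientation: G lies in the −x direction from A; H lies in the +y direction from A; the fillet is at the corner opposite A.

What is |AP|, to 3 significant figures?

63.9

A is at the origin; A and G share the same y with |AG| = 61.5 and G on the −x side, so G = (-61.5, 0.00). A and H share the same x with |AH| = 27.7 and H on the +y side, so H = (0.00, 27.7). The virtual corner opposite A is at (-61.5, 27.7). Since A1 is tangent to GP there, BP ⟂ GP and the tangent condition forces BC to be normal to CH, with radius 10.5, so the center B sits 10.5 in from both sides at B = (-51.0, 17.2). That places the tangent points at P = (-61.5, 17.2) on GP and C = (-51.0, 27.7) on CH. Then |AP| = |P − A| = 63.9.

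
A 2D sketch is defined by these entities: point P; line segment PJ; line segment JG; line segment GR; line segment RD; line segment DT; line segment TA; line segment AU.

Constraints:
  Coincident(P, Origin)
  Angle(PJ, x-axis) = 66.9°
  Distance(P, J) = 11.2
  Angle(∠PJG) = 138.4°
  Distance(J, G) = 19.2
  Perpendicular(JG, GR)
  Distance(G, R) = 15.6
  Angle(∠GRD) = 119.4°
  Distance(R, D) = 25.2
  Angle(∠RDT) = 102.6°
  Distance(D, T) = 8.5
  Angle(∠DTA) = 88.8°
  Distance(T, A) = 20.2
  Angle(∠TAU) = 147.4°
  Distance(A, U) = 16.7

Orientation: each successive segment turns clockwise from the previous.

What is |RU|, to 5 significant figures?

10.403

P is at the origin; PJ runs at 66.9° with length 11.2, so J = (4.3942, 10.302). ∠PJG = 138.4° gives JG at 25.300° from the x-axis; with |JG| = 19.2, G = (21.753, 18.507). JG is perpendicular to GR, so GR runs at -64.700°; with |GR| = 15.6, R = (28.419, 4.4036). ∠GRD = 119.4° gives RD at -125.30° from the x-axis; with |RD| = 25.2, D = (13.857, -16.163). ∠RDT = 102.6° gives DT at 157.30° from the x-axis; with |DT| = 8.5, T = (6.0158, -12.883). ∠DTA = 88.8° gives TA at 66.100° from the x-axis; with |TA| = 20.2, A = (14.200, 5.5850). ∠TAU = 147.4° gives AU at 33.500° from the x-axis; with |AU| = 16.7, U = (28.126, 14.802). Then |RU| = |U − R| = 10.403.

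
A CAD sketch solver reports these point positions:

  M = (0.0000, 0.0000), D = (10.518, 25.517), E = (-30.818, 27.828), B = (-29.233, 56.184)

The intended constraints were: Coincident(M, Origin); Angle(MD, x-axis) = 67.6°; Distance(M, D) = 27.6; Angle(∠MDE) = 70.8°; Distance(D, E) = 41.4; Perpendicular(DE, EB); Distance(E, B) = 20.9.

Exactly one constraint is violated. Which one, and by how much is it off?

Distance(E, B) = 20.9 — off by 7.50.

M = (0.00, 0.00) ✓; MD at 67.60° ✓; |MD| = 27.60 ✓; ∠MDE = 70.80° ✓; |DE| = 41.40 ✓; ∠(DE, EB) = 90.00° ✓; |EB| = 28.40 ✗.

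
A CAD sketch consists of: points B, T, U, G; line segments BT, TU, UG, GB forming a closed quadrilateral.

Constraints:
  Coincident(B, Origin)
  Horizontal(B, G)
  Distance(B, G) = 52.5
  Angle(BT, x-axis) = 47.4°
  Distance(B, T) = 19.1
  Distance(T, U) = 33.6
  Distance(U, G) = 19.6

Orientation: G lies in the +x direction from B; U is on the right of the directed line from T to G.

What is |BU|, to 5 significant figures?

37.404

Checks: |TU| = 33.60 ✓; |UG| = 19.60 ✓.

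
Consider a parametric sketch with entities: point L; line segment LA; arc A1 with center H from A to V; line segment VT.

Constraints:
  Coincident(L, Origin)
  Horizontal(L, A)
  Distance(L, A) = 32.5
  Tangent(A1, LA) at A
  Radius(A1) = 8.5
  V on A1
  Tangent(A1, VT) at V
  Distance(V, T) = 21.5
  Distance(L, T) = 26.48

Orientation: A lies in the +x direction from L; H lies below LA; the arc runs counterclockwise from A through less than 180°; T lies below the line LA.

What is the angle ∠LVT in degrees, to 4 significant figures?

67.84°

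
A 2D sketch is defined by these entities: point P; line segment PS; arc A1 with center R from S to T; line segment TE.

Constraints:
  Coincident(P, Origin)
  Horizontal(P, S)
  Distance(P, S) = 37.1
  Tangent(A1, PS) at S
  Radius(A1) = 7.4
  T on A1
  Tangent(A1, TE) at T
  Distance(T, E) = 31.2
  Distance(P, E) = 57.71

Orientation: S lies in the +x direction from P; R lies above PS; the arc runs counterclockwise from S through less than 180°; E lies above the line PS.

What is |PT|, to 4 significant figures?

45.17

P is at the origin; P and S share the same y with |PS| = 37.1 and S on the +x side, so S = (37.10, 0.000). A1 meets PS tangentially, so RS is at right angles to PS, so R = S + (0, 7.4) = (37.10, 7.400). Since RT ⟂ TE (tangency), |RE| = √(7.4² + 31.2²) = 32.07 regardless of where T sits on A1. So E lies on both circle(P, 57.71) and circle(R, 32.07); the above-PS intersection is E = (42.54, 39.00). T is the foot of the tangent from E: T = (44.49, 7.862).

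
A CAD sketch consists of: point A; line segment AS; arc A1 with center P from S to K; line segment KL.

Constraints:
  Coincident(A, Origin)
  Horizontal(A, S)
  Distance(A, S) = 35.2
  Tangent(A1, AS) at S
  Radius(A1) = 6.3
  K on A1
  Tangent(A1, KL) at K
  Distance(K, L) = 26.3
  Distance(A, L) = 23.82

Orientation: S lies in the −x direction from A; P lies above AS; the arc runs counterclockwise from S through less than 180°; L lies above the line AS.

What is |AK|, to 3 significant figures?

30.8

A is at the origin; AS is horizontal with |AS| = 35.2 and S on the −x side, so S = (-35.2, 0.00). Since A1 is tangent to AS there, PS ⟂ AS, so P = S + (0, 6.3) = (-35.2, 6.30). Since PK ⟂ KL (tangency), |PL| = √(6.3² + 26.3²) = 27.0 regardless of where K sits on A1. So L lies on both circle(A, 23.82) and circle(P, 27.0); the above-AS intersection is L = (-12.2, 20.5). K is the foot of the tangent from L: K = (-30.7, 1.85).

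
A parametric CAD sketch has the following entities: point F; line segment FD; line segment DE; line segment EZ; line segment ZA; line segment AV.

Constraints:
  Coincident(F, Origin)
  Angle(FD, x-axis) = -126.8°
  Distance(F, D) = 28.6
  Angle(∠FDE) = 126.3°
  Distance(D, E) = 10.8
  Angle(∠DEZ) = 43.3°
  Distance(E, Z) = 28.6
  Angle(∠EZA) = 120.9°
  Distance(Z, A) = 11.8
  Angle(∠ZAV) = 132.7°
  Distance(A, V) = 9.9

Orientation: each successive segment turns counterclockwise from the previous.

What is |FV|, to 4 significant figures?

17.86

F is at the origin; FD runs at -126.8° with length 28.6, so D = (-17.13, -22.90). ∠FDE = 126.3° gives DE at -73.10° from the x-axis; with |DE| = 10.8, E = (-13.99, -33.23). ∠DEZ = 43.3° gives EZ at 63.60° from the x-axis; with |EZ| = 28.6, Z = (-1.276, -7.617). ∠EZA = 120.9° gives ZA at 122.7° from the x-axis; with |ZA| = 11.8, A = (-7.651, 2.313). ∠ZAV = 132.7° gives AV at 170.0° from the x-axis; with |AV| = 9.9, V = (-17.40, 4.032). Then |FV| = |V − F| = 17.86.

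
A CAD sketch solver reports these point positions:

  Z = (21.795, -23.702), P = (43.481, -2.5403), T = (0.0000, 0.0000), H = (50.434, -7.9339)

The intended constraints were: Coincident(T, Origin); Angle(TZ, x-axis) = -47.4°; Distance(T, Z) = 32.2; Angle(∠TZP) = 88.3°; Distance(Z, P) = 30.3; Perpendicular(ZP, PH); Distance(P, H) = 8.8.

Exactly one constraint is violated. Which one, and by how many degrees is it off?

Perpendicular(ZP, PH) — off by 7.90°.

T = (0.00, 0.00) ✓; TZ at -47.40° ✓; |TZ| = 32.20 ✓; ∠TZP = 88.30° ✓; |ZP| = 30.30 ✓; ∠(ZP, PH) = 82.10° ✗; |PH| = 8.800 ✓.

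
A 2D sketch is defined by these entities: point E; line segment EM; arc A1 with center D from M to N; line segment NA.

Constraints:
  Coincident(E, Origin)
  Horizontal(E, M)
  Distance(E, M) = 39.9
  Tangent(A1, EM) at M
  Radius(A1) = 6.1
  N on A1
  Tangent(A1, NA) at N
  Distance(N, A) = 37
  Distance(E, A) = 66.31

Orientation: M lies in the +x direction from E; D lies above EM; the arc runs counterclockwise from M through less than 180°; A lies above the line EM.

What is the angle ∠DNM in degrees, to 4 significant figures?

49.34°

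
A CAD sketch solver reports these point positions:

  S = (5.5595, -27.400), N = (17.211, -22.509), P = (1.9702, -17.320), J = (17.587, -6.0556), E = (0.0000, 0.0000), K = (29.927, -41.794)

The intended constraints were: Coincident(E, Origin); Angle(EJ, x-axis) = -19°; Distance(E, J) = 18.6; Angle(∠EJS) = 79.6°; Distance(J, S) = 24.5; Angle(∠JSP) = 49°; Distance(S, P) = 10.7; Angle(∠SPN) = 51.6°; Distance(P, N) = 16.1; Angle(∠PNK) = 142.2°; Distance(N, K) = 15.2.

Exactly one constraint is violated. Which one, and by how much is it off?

Distance(N, K) = 15.2 — off by 7.90.

E = (0.00, 0.00) ✓; EJ at -19.00° ✓; |EJ| = 18.60 ✓; ∠EJS = 79.60° ✓; |JS| = 24.50 ✓; ∠JSP = 49.00° ✓; |SP| = 10.70 ✓; ∠SPN = 51.60° ✓; |PN| = 16.10 ✓; ∠PNK = 142.2° ✓; |NK| = 23.10 ✗.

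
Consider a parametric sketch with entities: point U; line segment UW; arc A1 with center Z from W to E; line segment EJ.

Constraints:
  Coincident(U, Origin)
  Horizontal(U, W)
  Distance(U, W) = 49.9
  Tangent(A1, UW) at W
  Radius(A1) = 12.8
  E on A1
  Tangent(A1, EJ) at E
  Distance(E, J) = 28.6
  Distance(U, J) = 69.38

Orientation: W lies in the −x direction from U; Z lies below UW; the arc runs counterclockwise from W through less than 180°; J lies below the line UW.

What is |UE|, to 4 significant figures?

64.30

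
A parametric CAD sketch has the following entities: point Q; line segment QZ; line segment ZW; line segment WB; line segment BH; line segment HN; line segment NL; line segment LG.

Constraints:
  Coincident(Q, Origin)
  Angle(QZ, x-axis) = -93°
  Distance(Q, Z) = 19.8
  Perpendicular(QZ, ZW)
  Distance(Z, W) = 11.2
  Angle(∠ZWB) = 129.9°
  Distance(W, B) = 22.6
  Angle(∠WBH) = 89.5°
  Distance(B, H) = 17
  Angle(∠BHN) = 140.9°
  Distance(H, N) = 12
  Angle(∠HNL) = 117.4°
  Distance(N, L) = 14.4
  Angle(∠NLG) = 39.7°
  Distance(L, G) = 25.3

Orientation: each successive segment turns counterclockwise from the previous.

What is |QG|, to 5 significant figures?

18.040

∠HNL = 117.4° gives NL at -120.70° from the x-axis; with |NL| = 14.4, L = (-6.3530, -4.0315). ∠NLG = 39.7° gives LG at 19.600° from the x-axis; with |LG| = 25.3, G = (17.481, 4.4554). Then |QG| = |G − Q| = 18.040.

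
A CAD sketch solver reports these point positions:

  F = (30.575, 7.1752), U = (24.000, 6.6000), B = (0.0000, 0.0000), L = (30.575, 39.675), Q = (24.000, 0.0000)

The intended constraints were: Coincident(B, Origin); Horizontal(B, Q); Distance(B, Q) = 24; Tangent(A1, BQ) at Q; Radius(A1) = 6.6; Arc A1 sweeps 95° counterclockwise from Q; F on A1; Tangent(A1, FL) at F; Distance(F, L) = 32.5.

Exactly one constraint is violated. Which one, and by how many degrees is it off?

Tangent(A1, FL) at F — off by 5.00°.

B = (0.00, 0.00) ✓; B.y = 0.00, Q.y = 0.00 ✓; |BQ| = 24.00 ✓; ∠(UQ, QB) = 90.00° ✓; |UQ| = 6.600 ✓; bearing(U→F) − bearing(U→Q) = 95.00° ✓; |UF| = 6.600 ✓; ∠(UF, FL) = 95.00° ✗; |FL| = 32.50 ✓.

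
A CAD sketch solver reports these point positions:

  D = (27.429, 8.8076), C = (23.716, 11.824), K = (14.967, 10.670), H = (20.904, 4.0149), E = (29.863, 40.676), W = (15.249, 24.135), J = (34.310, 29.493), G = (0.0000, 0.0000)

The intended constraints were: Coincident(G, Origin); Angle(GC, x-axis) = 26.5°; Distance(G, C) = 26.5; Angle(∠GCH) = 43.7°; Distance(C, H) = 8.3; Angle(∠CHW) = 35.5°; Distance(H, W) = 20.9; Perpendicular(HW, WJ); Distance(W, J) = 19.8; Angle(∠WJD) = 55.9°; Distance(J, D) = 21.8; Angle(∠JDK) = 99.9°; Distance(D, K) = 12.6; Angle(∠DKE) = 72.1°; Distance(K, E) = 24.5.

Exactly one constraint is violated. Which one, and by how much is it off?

Distance(K, E) = 24.5 — off by 9.00.

G = (0.00, 0.00) ✓; GC at 26.50° ✓; |GC| = 26.50 ✓; ∠GCH = 43.70° ✓; |CH| = 8.300 ✓; ∠CHW = 35.50° ✓; |HW| = 20.90 ✓; ∠(HW, WJ) = 90.00° ✓; |WJ| = 19.80 ✓; ∠WJD = 55.90° ✓; |JD| = 21.80 ✓; ∠JDK = 99.90° ✓; |DK| = 12.60 ✓; ∠DKE = 72.10° ✓; |KE| = 33.50 ✗.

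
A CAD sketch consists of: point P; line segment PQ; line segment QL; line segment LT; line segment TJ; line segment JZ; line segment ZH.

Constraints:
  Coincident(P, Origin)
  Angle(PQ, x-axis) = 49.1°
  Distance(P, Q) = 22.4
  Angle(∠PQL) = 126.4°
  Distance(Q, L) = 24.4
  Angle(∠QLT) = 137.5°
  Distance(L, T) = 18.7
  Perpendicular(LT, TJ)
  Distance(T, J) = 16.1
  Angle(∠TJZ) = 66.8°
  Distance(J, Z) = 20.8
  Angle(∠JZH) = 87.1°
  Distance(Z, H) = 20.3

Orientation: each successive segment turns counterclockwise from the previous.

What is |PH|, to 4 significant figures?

54.69

P is at the origin; PQ runs at 49.1° with length 22.4, so Q = (14.67, 16.93). ∠PQL = 126.4° gives QL at 102.7° from the x-axis; with |QL| = 24.4, L = (9.302, 40.73). ∠QLT = 137.5° gives LT at 145.2° from the x-axis; with |LT| = 18.7, T = (-6.054, 51.41). LT is perpendicular to TJ, so TJ runs at -124.8°; with |TJ| = 16.1, J = (-15.24, 38.19). ∠TJZ = 66.8° gives JZ at -11.60° from the x-axis; with |JZ| = 20.8, Z = (5.133, 34.00). ∠JZH = 87.1° gives ZH at 81.30° from the x-axis; with |ZH| = 20.3, H = (8.204, 54.07). Then |PH| = |H − P| = 54.69.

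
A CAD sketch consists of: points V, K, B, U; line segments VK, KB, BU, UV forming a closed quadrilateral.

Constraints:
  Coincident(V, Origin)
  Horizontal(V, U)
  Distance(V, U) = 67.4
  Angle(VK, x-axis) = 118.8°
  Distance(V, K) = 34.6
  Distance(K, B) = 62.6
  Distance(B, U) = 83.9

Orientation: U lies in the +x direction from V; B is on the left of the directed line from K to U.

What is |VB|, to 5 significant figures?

79.246

V is at the origin; V and U share the same y with |VU| = 67.4 and U in +x, so U = (67.4, 0). VK runs at 118.8° with |VK| = 34.6, so K = (-16.669, 30.320). B is determined by |KB| = 62.6 and |BU| = 83.9 together: it lies at the intersection of circle(K, 62.6) and circle(U, 83.9). With |KU| = 89.369, the foot of the radical line on KU is 27.226 from K and the perpendicular offset is √(62.6² − 27.226²) = 56.369. Taking the left-of-KU solution: B = (28.067, 74.109).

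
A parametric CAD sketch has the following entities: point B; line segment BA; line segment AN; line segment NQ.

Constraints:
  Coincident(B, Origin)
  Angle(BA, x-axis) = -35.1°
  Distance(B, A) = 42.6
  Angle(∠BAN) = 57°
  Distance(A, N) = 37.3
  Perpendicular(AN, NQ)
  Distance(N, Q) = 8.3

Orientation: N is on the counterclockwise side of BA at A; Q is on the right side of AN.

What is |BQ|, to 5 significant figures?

46.230

B is at the origin; BA runs at -35.1° with length 42.6, so A = 42.6·(cos -35.1°, sin -35.1°) = (34.853, -24.495). ∠BAN = 57.0°, so AN runs at -35.1° + (180° − 57.0°) = 87.900° from the x-axis; with |AN| = 37.3, N = A + 37.3·(cos 87.900°, sin 87.900°) = (36.220, 12.780). AN ⟂ NQ; with |NQ| = 8.3 on the right of AN, Q = N + 8.3·(0.99933, -0.036644) = (44.514, 12.476). Then |BQ| = |Q − B| = 46.230.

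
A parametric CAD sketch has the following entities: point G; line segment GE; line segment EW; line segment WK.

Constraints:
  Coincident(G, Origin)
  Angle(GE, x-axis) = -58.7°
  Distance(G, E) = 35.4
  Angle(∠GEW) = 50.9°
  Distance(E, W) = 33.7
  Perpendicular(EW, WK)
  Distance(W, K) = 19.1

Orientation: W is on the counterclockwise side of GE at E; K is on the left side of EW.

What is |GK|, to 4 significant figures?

14.12

G is at the origin; GE runs at -58.7° with length 35.4, so E = 35.4·(cos -58.7°, sin -58.7°) = (18.39, -30.25). ∠GEW = 50.9°, so EW runs at -58.7° + (180° − 50.9°) = 70.40° from the x-axis; with |EW| = 33.7, W = E + 33.7·(cos 70.40°, sin 70.40°) = (29.70, 1.499). EW ⟂ WK; with |WK| = 19.1 on the left of EW, K = W + 19.1·(-0.9421, 0.3355) = (11.70, 7.907). Then |GK| = |K − G| = 14.12.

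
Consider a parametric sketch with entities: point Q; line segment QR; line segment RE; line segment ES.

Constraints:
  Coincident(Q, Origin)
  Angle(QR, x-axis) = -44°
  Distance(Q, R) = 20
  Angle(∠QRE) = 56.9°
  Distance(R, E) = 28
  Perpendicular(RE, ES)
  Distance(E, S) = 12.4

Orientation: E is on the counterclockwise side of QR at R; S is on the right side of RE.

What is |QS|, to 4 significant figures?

33.79

∠QRE = 56.9°, so RE runs at -44.0° + (180° − 56.9°) = 79.10° from the x-axis; with |RE| = 28.0, E = R + 28.0·(cos 79.10°, sin 79.10°) = (19.68, 13.60). The perpendicularity gives ES at right angles to RE; with |ES| = 12.4 on the right of RE, S = E + 12.4·(0.9820, -0.1891) = (31.86, 11.26). Then |QS| = |S − Q| = 33.79.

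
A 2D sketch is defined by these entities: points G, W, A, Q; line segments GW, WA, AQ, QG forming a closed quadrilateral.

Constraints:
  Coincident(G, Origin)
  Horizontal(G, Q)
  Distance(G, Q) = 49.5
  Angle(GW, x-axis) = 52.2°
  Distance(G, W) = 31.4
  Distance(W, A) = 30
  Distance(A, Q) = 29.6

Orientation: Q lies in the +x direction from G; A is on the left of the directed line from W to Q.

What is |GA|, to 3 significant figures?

57.1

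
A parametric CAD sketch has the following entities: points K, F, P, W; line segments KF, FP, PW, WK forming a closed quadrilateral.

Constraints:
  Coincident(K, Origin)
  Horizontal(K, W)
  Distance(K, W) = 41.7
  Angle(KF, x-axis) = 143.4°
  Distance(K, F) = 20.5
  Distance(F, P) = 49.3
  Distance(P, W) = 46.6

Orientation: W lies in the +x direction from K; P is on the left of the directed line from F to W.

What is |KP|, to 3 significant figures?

48.0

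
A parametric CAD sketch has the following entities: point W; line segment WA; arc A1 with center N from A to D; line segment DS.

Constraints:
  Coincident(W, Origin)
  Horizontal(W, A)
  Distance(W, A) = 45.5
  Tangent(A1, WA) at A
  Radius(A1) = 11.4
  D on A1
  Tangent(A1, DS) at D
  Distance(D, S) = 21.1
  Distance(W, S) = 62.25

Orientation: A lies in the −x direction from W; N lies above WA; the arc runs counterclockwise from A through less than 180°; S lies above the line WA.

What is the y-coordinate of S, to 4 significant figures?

34.54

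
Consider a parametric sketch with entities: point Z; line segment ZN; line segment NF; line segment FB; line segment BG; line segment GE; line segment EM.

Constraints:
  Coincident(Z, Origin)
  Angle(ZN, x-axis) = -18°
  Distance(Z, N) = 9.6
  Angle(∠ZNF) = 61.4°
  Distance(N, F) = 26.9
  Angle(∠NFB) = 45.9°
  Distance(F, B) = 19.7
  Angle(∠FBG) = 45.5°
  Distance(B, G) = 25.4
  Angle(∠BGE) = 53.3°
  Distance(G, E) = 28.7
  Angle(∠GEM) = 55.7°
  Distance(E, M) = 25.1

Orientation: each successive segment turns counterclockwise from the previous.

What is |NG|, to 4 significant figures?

16.87

Z is at the origin; ZN runs at -18.0° with length 9.6, so N = (9.130, -2.967). ∠ZNF = 61.4° gives NF at 100.6° from the x-axis; with |NF| = 26.9, F = (4.182, 23.47). ∠NFB = 45.9° gives FB at -125.3° from the x-axis; with |FB| = 19.7, B = (-7.202, 7.396). ∠FBG = 45.5° gives BG at 9.200° from the x-axis; with |BG| = 25.4, G = (17.87, 11.46). Then |NG| = |G − N| = 16.87.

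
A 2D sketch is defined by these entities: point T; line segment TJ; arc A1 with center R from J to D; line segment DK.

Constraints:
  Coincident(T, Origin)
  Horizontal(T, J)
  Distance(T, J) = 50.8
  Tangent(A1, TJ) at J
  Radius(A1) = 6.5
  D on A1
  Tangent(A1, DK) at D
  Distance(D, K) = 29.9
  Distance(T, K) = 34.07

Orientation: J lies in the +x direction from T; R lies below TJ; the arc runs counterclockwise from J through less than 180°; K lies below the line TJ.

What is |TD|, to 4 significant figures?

46.24

T is at the origin; TJ is horizontal with |TJ| = 50.8 and J on the +x side, so J = (50.80, 0.000). Tangency of A1 to TJ means the radius RJ is perpendicular to TJ, so R = J + (0, -6.5) = (50.80, -6.500). Since RD ⟂ DK (tangency), |RK| = √(6.5² + 29.9²) = 30.60 regardless of where D sits on A1. So K lies on both circle(T, 34.07) and circle(R, 30.60); the below-TJ intersection is K = (25.07, -23.07). D is the foot of the tangent from K: D = (46.20, -1.907).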